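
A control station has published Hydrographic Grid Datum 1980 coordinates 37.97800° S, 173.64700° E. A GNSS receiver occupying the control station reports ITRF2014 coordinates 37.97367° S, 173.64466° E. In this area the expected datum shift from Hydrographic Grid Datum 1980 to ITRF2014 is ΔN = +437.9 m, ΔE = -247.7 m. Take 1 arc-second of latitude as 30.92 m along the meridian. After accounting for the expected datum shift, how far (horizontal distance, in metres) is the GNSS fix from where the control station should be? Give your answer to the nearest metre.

Observed coordinate differences: Δφ = +0.00433°, Δλ = -0.00234°.
Converting to metres (1° lat = 111312 m, cos φ = 0.788247): observed ΔN = 482.0 m, observed ΔE = -205.3 m.
Subtracting the expected shift leaves a residual of 482.0 − (437.9) = 44.1 m north and -205.3 − (-247.7) = 42.4 m east.
Residual distance = √(44.1² + 42.4²) = 61.2 m.

61 m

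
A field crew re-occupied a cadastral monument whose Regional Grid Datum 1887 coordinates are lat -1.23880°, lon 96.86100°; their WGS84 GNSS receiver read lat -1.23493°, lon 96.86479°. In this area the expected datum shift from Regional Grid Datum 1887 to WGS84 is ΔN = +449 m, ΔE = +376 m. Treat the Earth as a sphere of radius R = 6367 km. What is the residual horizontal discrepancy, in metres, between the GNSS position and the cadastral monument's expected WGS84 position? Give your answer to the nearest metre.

Observed coordinate differences: Δφ = +0.00387°, Δλ = +0.00379°.
Converting to metres (1° lat = 111125 m, cos φ = 0.999766): observed ΔN = 430.1 m, observed ΔE = 421.1 m.
Subtracting the expected shift leaves a residual of 430.1 − (449) = -18.9 m north and 421.1 − (376) = 45.1 m east.
Residual distance = √((-18.9)² + 45.1²) = 48.9 m.

49 m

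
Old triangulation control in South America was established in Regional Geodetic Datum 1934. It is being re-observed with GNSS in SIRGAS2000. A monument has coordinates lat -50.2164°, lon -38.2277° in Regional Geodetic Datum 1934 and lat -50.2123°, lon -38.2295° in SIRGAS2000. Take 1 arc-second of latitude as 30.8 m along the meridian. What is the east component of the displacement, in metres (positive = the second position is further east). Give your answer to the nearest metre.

ΔE = -128 m

Δφ = -50.2123° − -50.2164° = +0.0041°; Δλ = -38.2295° − -38.2277° = -0.0018°.
1° of latitude = 3600 × 30.80 = 110880 m.
ΔN = Δφ × 110880 = 454.6 m; ΔE = Δλ × 110880 × cos(-50.2164°) = -0.0018 × 110880 × 0.639890 = -127.7 m.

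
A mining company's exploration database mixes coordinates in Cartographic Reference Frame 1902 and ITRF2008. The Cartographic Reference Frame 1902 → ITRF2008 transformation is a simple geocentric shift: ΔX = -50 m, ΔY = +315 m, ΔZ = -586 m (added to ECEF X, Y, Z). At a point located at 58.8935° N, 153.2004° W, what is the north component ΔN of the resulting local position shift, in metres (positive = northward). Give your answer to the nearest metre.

At φ = 58.8935°, λ = -153.2004°: sin φ = 0.856208, cos φ = 0.516630, sin λ = -0.450871, cos λ = -0.892589.
ΔN = −sin φ cos λ·ΔX − sin φ sin λ·ΔY + cos φ·ΔZ = −(0.856208)(-0.892589)(-50) − (0.856208)(-0.450871)(315) + (0.516630)(-586) = -219.36 m.

ΔN = -219 m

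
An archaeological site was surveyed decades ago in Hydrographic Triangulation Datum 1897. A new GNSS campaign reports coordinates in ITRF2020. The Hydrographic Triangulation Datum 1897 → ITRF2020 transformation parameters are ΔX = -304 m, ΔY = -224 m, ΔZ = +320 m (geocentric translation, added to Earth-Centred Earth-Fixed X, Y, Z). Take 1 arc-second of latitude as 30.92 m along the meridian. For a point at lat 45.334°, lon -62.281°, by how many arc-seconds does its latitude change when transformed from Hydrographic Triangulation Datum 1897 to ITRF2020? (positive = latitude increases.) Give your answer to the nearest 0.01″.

sin φ = 0.711217, cos φ = 0.702973, sin λ = -0.885239, cos λ = 0.465136.
North component: ΔN = −sin φ cos λ·ΔX − sin φ sin λ·ΔY + cos φ·ΔZ = −(0.711217)(0.465136)(-304) − (0.711217)(-0.885239)(-224) + (0.702973)(320) = 184.49 m.
1° of latitude spans 3600 × 30.92 = 111312 m, so Δφ = 184.49 / 111312 × 3600 = 5.967″.

Δφ = 5.97″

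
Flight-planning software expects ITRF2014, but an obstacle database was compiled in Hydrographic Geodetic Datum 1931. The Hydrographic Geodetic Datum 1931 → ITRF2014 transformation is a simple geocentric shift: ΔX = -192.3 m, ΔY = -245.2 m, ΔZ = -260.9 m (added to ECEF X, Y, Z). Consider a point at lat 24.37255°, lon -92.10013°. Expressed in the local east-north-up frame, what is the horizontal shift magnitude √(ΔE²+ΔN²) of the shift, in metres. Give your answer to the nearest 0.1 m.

387.7 m

The local east axis at (φ, λ) is (−sin λ, cos λ, 0), so ΔE = −sin(-92.10013°)·(-192.3) + cos(-92.10013°)·(-245.2) = -183.19 m.
The local north axis is (−sin φ cos λ, −sin φ sin λ, cos φ), giving ΔN = -2.908 − 101.118 − 237.649 = -341.68 m.
Horizontal magnitude = √(ΔE² + ΔN²) = √((-183.19)² + (-341.68)²) = 387.68 m.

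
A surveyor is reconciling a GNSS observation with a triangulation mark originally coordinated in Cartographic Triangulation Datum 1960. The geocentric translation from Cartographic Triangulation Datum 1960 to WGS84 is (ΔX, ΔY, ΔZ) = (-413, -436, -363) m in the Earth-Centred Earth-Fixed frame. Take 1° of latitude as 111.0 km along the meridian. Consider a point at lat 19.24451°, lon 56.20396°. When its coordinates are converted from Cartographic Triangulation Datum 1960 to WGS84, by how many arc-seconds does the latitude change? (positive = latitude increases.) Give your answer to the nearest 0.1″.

sin φ = 0.329600, cos φ = 0.944121, sin λ = 0.831023, cos λ = 0.556238.
North component: ΔN = −sin φ cos λ·ΔX − sin φ sin λ·ΔY + cos φ·ΔZ = −(0.329600)(0.556238)(-413) − (0.329600)(0.831023)(-436) + (0.944121)(-363) = -147.58 m.
1° of latitude spans 111000 m, so Δφ = -147.58 / 111000 × 3600 = -4.786″.

Δφ = -4.8″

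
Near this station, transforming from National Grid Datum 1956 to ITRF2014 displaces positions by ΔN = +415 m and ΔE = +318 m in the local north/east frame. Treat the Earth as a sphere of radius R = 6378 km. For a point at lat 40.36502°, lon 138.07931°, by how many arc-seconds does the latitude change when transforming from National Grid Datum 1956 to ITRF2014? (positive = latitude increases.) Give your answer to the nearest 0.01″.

On a sphere of radius R, 1 rad of latitude = R, so Δφ = ΔN / R = 415.0 / 6378000 = 6.5067e-05 rad = 13.421″.

Δφ = 13.42″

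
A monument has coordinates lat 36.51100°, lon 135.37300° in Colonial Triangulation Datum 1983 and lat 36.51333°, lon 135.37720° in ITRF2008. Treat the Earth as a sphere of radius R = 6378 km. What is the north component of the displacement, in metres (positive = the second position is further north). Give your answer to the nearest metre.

ΔN = 259 m

Δφ = 36.51333° − 36.51100° = +0.00233°; Δλ = 135.37720° − 135.37300° = +0.00420°.
1° along a meridian = πR/180 = 111317 m.
ΔN = Δφ × 111317 = 259.4 m; ΔE = Δλ × 111317 × cos(36.51100°) = +0.00420 × 111317 × 0.803743 = 375.8 m.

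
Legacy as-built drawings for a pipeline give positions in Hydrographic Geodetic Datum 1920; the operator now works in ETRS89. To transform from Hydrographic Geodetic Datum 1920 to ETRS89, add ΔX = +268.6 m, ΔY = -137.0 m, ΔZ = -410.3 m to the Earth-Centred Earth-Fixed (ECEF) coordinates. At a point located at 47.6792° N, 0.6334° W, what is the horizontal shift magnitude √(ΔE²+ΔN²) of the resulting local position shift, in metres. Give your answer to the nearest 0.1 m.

494.5 m

The local east axis at (φ, λ) is (−sin λ, cos λ, 0), so ΔE = −sin(-0.6334°)·268.6 + cos(-0.6334°)·(-137.0) = -134.02 m.
The local north axis is (−sin φ cos λ, −sin φ sin λ, cos φ), giving ΔN = -198.587 − 1.120 − 276.247 = -475.95 m.
Horizontal magnitude = √(ΔE² + ΔN²) = √((-134.02)² + (-475.95)²) = 494.46 m.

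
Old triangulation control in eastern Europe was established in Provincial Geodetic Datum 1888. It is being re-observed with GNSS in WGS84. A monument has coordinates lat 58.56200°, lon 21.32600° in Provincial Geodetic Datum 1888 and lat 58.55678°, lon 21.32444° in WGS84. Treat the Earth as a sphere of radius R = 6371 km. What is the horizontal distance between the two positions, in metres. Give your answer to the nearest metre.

587 m

Δφ = 58.55678° − 58.56200° = -0.00522°; Δλ = 21.32444° − 21.32600° = -0.00156°.
1° along a meridian = πR/180 = 111195 m.
ΔN = Δφ × 111195 = -580.4 m; ΔE = Δλ × 111195 × cos(58.56200°) = -0.00156 × 111195 × 0.521576 = -90.5 m.
Distance = √(ΔE² + ΔN²) = √((-90.5)² + (-580.4)²) = 587.4 m.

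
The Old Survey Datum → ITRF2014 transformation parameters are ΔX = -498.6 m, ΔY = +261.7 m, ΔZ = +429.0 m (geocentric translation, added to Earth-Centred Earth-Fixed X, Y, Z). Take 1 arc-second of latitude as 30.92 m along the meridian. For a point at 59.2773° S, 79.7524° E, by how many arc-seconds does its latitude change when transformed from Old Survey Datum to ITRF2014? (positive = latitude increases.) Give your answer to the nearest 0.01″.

Δφ = 11.78″

sin φ = -0.859650, cos φ = 0.510884, sin λ = 0.984048, cos λ = 0.177902.
North component: ΔN = −sin φ cos λ·ΔX − sin φ sin λ·ΔY + cos φ·ΔZ = −(-0.859650)(0.177902)(-498.6) − (-0.859650)(0.984048)(261.7) + (0.510884)(429.0) = 364.30 m.
1° of latitude spans 3600 × 30.92 = 111312 m, so Δφ = 364.30 / 111312 × 3600 = 11.782″.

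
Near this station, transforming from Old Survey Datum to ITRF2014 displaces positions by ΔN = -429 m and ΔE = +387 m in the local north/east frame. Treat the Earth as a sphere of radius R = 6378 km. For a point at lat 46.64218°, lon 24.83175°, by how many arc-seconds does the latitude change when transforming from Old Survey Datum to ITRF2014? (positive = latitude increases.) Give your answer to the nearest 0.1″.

Δφ = -13.9″

On a sphere of radius R, 1 rad of latitude = R, so Δφ = ΔN / R = -429.0 / 6378000 = -6.7262e-05 rad = -13.874″.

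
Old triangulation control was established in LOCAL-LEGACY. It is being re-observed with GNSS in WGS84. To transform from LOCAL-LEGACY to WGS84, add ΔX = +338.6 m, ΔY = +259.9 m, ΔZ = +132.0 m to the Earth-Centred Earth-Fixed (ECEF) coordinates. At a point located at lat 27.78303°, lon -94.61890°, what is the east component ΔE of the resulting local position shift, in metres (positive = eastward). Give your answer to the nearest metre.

The local east axis at (φ, λ) is (−sin λ, cos λ, 0), so ΔE = −sin(-94.61890°)·338.6 + cos(-94.61890°)·259.9 = 316.57 m.

ΔE = 317 m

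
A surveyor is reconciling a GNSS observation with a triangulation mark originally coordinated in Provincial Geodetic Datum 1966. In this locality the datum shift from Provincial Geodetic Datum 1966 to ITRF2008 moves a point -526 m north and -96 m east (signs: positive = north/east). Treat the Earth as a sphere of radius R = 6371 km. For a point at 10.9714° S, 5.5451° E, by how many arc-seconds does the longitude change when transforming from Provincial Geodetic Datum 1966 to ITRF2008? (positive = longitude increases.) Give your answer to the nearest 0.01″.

Δλ = -3.17″

At latitude -10.9714°, cos φ = 0.981722.
One radian of longitude at latitude φ spans R cos φ, so Δλ = ΔE / (R cos φ) = -96.0 / (6371000 × 0.981722) = -1.5349e-05 rad = -3.166″.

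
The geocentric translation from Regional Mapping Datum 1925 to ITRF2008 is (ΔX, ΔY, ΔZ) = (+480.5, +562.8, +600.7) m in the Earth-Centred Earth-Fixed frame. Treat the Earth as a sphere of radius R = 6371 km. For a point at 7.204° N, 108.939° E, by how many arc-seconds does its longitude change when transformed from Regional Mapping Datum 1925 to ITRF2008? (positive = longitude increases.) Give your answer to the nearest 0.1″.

sin φ = 0.125402, cos φ = 0.992106, sin λ = 0.945865, cos λ = -0.324561.
East component: ΔE = −sin λ·ΔX + cos λ·ΔY = −(0.945865)(480.5) + (-0.324561)(562.8) = -637.15 m.
1° of latitude spans πR/180 = 111195 m; at latitude φ, 1° of longitude spans that × cos φ = 110317.1 m, so Δλ = -637.15 / 110317.1 × 3600 = -20.792″.

Δλ = -20.8″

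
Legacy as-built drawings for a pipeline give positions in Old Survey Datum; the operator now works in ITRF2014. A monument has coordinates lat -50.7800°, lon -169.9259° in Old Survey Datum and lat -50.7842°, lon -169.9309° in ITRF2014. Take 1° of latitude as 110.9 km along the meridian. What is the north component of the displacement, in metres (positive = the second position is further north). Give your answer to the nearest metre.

Δφ = -50.7842° − -50.7800° = -0.0042°; Δλ = -169.9309° − -169.9259° = -0.0050°.
ΔN = Δφ × 110900 = -465.8 m; ΔE = Δλ × 110900 × cos(-50.7800°) = -0.0050 × 110900 × 0.632300 = -350.6 m.

ΔN = -466 m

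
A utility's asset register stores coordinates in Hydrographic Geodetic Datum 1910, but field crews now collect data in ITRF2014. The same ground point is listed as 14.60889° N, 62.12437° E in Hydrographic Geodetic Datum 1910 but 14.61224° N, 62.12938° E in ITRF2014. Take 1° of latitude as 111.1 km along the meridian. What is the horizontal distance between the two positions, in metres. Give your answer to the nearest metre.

655 m

Δφ = 14.61224° − 14.60889° = +0.00335°; Δλ = 62.12938° − 62.12437° = +0.00501°.
ΔN = Δφ × 111100 = 372.2 m; ΔE = Δλ × 111100 × cos(14.60889°) = +0.00501 × 111100 × 0.967670 = 538.6 m.
Distance = √(ΔE² + ΔN²) = √(538.6² + 372.2²) = 654.7 m.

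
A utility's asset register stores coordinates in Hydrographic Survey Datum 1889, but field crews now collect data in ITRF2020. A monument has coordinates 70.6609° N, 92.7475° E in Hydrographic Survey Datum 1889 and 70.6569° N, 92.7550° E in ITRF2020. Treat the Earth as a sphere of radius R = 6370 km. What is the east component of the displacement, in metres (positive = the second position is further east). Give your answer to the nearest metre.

ΔE = 276 m

Δφ = 70.6569° − 70.6609° = -0.0040°; Δλ = 92.7550° − 92.7475° = +0.0075°.
1° along a meridian = πR/180 = 111177 m.
ΔN = Δφ × 111177 = -444.7 m; ΔE = Δλ × 111177 × cos(70.6609°) = +0.0075 × 111177 × 0.331158 = 276.1 m.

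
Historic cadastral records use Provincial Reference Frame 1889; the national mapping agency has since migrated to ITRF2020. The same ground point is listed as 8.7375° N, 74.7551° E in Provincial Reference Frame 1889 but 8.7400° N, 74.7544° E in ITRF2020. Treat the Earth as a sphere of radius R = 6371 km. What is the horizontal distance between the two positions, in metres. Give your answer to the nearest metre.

Δφ = 8.7400° − 8.7375° = +0.0025°; Δλ = 74.7544° − 74.7551° = -0.0007°.
1° along a meridian = πR/180 = 111195 m.
ΔN = Δφ × 111195 = 278.0 m; ΔE = Δλ × 111195 × cos(8.7375°) = -0.0007 × 111195 × 0.988395 = -76.9 m.
Distance = √(ΔE² + ΔN²) = √((-76.9)² + 278.0²) = 288.4 m.

288 m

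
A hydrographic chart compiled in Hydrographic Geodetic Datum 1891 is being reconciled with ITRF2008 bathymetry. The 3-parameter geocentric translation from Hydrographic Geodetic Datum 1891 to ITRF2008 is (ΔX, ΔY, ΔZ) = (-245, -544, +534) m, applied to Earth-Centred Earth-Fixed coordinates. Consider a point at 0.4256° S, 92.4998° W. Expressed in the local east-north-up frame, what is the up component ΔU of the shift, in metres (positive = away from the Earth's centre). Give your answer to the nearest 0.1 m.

At φ = -0.4256°, λ = -92.4998°: sin φ = -0.007428, cos φ = 0.999972, sin λ = -0.999048, cos λ = -0.043616.
ΔU = cos φ cos λ·ΔX + cos φ sin λ·ΔY + sin φ·ΔZ = (0.999972)(-0.043616)(-245) + (0.999972)(-0.999048)(-544) + (-0.007428)(534) = 550.19 m.

ΔU = 550.2 m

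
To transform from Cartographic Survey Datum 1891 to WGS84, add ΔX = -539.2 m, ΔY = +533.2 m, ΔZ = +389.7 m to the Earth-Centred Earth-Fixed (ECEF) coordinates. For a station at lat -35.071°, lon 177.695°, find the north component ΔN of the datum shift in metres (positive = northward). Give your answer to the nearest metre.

The local north axis is (−sin φ cos λ, −sin φ sin λ, cos φ), giving ΔN = 309.569 + 12.322 + 318.946 = 640.84 m.

ΔN = 641 m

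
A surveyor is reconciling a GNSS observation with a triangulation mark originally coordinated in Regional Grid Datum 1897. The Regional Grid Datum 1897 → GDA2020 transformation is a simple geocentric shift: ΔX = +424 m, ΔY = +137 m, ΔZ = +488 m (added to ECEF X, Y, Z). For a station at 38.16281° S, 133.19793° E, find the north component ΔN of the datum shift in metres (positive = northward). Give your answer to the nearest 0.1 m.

ΔN = 266.1 m

At φ = -38.16281°, λ = 133.19793°: sin φ = -0.617898, cos φ = 0.786258, sin λ = 0.728993, cos λ = -0.684521.
ΔN = −sin φ cos λ·ΔX − sin φ sin λ·ΔY + cos φ·ΔZ = −(-0.617898)(-0.684521)(424) − (-0.617898)(0.728993)(137) + (0.786258)(488) = 266.07 m.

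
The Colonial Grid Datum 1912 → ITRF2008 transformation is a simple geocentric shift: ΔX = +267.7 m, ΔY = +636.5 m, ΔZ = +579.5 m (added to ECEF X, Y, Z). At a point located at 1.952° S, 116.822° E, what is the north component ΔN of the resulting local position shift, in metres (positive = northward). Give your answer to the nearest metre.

ΔN = 594 m

At φ = -1.952°, λ = 116.822°: sin φ = -0.034062, cos φ = 0.999420, sin λ = 0.892413, cos λ = -0.451220.
ΔN = −sin φ cos λ·ΔX − sin φ sin λ·ΔY + cos φ·ΔZ = −(-0.034062)(-0.451220)(267.7) − (-0.034062)(0.892413)(636.5) + (0.999420)(579.5) = 594.40 m.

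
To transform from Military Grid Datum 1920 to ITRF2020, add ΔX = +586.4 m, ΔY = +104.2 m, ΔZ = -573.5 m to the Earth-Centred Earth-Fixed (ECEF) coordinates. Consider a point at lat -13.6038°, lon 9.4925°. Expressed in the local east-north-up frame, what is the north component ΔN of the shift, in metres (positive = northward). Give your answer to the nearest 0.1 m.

The local north axis is (−sin φ cos λ, −sin φ sin λ, cos φ), giving ΔN = 136.037 + 4.042 − 557.411 = -417.33 m.

ΔN = -417.3 m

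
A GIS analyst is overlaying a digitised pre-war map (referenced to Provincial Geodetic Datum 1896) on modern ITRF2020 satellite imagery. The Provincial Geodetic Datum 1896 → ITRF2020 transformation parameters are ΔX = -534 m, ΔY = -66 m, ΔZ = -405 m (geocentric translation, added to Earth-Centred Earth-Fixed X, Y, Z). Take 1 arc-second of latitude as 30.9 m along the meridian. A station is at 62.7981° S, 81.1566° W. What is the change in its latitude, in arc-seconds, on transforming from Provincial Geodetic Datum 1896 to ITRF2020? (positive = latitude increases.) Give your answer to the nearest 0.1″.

sin φ = -0.889401, cos φ = 0.457127, sin λ = -0.988112, cos λ = 0.153734.
North component: ΔN = −sin φ cos λ·ΔX − sin φ sin λ·ΔY + cos φ·ΔZ = −(-0.889401)(0.153734)(-534) − (-0.889401)(-0.988112)(-66) + (0.457127)(-405) = -200.15 m.
1° of latitude spans 3600 × 30.90 = 111240 m, so Δφ = -200.15 / 111240 × 3600 = -6.477″.

Δφ = -6.5″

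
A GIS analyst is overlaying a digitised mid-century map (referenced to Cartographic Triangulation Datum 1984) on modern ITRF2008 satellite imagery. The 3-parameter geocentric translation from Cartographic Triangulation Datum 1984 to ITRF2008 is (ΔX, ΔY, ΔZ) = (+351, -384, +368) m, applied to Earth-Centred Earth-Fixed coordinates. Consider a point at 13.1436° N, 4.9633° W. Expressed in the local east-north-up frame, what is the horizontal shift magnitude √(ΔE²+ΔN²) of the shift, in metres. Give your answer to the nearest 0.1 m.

At φ = 13.1436°, λ = -4.9633°: sin φ = 0.227392, cos φ = 0.973803, sin λ = -0.086518, cos λ = 0.996250.
ΔE = −sin λ·ΔX + cos λ·ΔY = −(-0.086518)·(351) + (0.996250)·(-384) = -352.19 m.
ΔN = −sin φ cos λ·ΔX − sin φ sin λ·ΔY + cos φ·ΔZ = −(0.227392)(0.996250)(351) − (0.227392)(-0.086518)(-384) + (0.973803)(368) = 271.29 m.
Horizontal magnitude = √(ΔE² + ΔN²) = √((-352.19)² + 271.29²) = 444.56 m.

444.6 m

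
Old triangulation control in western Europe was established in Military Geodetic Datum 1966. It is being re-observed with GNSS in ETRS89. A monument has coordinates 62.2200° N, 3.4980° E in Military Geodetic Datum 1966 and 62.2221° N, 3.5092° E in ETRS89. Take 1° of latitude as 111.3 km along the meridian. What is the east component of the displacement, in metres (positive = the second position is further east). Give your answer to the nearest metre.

ΔE = 581 m

Δφ = 62.2221° − 62.2200° = +0.0021°; Δλ = 3.5092° − 3.4980° = +0.0112°.
ΔN = Δφ × 111300 = 233.7 m; ΔE = Δλ × 111300 × cos(62.2200°) = +0.0112 × 111300 × 0.466078 = 581.0 m.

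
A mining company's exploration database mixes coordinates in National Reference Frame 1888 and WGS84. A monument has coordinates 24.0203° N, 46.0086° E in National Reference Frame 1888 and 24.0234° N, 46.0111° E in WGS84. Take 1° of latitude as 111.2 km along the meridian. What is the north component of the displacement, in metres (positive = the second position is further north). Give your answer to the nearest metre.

Δφ = 24.0234° − 24.0203° = +0.0031°; Δλ = 46.0111° − 46.0086° = +0.0025°.
ΔN = Δφ × 111200 = 344.7 m; ΔE = Δλ × 111200 × cos(24.0203°) = +0.0025 × 111200 × 0.913401 = 253.9 m.

ΔN = 345 m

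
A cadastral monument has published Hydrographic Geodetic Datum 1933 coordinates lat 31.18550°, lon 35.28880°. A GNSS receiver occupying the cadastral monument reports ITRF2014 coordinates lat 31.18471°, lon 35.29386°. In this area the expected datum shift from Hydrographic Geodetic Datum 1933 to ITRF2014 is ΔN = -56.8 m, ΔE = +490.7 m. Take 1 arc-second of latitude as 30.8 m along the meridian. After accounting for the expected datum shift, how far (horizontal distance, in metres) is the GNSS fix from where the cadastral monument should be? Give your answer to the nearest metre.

33 m

Observed coordinate differences: Δφ = -0.00079°, Δλ = +0.00506°.
Converting to metres (1° lat = 110880 m, cos φ = 0.855495): observed ΔN = -87.6 m, observed ΔE = 480.0 m.
Subtracting the expected shift leaves a residual of -87.6 − (-56.8) = -30.8 m north and 480.0 − (490.7) = -10.7 m east.
Residual distance = √((-30.8)² + (-10.7)²) = 32.6 m.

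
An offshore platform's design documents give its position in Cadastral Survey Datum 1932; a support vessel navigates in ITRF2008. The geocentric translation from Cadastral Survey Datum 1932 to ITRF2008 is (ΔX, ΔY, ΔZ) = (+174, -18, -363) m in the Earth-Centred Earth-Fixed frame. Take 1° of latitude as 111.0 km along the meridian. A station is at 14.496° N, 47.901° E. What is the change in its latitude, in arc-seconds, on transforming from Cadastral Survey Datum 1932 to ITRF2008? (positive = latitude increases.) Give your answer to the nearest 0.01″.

Δφ = -12.24″

sin φ = 0.250312, cos φ = 0.968165, sin λ = 0.741988, cos λ = 0.670414.
North component: ΔN = −sin φ cos λ·ΔX − sin φ sin λ·ΔY + cos φ·ΔZ = −(0.250312)(0.670414)(174) − (0.250312)(0.741988)(-18) + (0.968165)(-363) = -377.30 m.
1° of latitude spans 111000 m, so Δφ = -377.30 / 111000 × 3600 = -12.237″.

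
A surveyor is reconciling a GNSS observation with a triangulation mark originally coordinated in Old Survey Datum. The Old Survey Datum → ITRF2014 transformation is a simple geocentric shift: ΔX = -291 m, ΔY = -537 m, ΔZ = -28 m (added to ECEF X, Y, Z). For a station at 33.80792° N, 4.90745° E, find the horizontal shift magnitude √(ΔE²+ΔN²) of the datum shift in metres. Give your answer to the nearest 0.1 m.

535.7 m

At φ = 33.80792°, λ = 4.90745°: sin φ = 0.556410, cos φ = 0.830908, sin λ = 0.085546, cos λ = 0.996334.
ΔE = −sin λ·ΔX + cos λ·ΔY = −(0.085546)·(-291) + (0.996334)·(-537) = -510.14 m.
ΔN = −sin φ cos λ·ΔX − sin φ sin λ·ΔY + cos φ·ΔZ = −(0.556410)(0.996334)(-291) − (0.556410)(0.085546)(-537) + (0.830908)(-28) = 163.62 m.
Horizontal magnitude = √(ΔE² + ΔN²) = √((-510.14)² + 163.62²) = 535.73 m.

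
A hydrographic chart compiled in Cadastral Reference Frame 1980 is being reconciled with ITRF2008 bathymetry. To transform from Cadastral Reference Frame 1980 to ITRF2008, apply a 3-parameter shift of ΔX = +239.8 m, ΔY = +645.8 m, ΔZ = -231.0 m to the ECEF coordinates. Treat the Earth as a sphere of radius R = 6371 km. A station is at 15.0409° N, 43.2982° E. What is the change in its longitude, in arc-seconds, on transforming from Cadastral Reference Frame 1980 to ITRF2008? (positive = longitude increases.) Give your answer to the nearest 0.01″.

sin φ = 0.259508, cos φ = 0.965741, sin λ = 0.685795, cos λ = 0.727794.
East component: ΔE = −sin λ·ΔX + cos λ·ΔY = −(0.685795)(239.8) + (0.727794)(645.8) = 305.56 m.
1° of latitude spans πR/180 = 111195 m; at latitude φ, 1° of longitude spans that × cos φ = 107385.5 m, so Δλ = 305.56 / 107385.5 × 3600 = 10.243″.

Δλ = 10.24″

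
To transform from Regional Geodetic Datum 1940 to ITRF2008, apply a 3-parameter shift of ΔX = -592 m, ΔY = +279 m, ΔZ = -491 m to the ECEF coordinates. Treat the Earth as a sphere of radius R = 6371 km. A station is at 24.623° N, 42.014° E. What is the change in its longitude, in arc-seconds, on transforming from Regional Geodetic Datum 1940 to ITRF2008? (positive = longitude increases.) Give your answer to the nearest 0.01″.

Δλ = 21.49″

sin φ = 0.416646, cos φ = 0.909069, sin λ = 0.669312, cos λ = 0.742981.
East component: ΔE = −sin λ·ΔX + cos λ·ΔY = −(0.669312)(-592) + (0.742981)(279) = 603.52 m.
1° of latitude spans πR/180 = 111195 m; at latitude φ, 1° of longitude spans that × cos φ = 101083.9 m, so Δλ = 603.52 / 101083.9 × 3600 = 21.494″.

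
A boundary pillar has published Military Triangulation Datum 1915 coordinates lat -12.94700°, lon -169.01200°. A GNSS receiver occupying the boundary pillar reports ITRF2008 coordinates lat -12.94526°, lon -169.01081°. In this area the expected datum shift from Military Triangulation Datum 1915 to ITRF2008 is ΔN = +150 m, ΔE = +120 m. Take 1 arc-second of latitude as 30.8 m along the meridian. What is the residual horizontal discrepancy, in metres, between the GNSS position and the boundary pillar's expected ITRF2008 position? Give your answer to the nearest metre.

44 m

Observed coordinate differences: Δφ = +0.00174°, Δλ = +0.00119°.
Converting to metres (1° lat = 110880 m, cos φ = 0.974578): observed ΔN = 192.9 m, observed ΔE = 128.6 m.
Subtracting the expected shift leaves a residual of 192.9 − (150) = 42.9 m north and 128.6 − (120) = 8.6 m east.
Residual distance = √(42.9² + 8.6²) = 43.8 m.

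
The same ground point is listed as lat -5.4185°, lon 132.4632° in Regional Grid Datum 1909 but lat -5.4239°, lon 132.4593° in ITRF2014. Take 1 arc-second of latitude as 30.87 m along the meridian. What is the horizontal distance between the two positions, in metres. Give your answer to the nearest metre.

Δφ = -5.4239° − -5.4185° = -0.0054°; Δλ = 132.4593° − 132.4632° = -0.0039°.
1° of latitude = 3600 × 30.87 = 111132 m.
ΔN = Δφ × 111132 = -600.1 m; ΔE = Δλ × 111132 × cos(-5.4185°) = -0.0039 × 111132 × 0.995532 = -431.5 m.
Distance = √(ΔE² + ΔN²) = √((-431.5)² + (-600.1)²) = 739.1 m.

739 m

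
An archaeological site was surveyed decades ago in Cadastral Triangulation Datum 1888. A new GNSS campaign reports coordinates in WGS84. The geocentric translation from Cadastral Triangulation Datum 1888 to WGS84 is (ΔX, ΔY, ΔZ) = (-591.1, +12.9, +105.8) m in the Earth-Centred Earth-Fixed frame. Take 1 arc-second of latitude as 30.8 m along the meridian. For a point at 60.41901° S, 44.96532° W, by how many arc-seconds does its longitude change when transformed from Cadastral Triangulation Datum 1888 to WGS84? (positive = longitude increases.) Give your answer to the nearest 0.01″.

Δλ = -26.87″

sin φ = -0.869659, cos φ = 0.493653, sin λ = -0.706679, cos λ = 0.707535.
East component: ΔE = −sin λ·ΔX + cos λ·ΔY = −(-0.706679)(-591.1) + (0.707535)(12.9) = -408.59 m.
1° of latitude spans 3600 × 30.80 = 110880 m; at latitude φ, 1° of longitude spans that × cos φ = 54736.3 m, so Δλ = -408.59 / 54736.3 × 3600 = -26.873″.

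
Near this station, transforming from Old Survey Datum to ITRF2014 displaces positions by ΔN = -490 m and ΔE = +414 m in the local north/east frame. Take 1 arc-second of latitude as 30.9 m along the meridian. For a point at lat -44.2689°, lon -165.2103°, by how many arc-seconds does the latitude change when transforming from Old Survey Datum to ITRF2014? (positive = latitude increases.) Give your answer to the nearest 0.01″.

Δφ = -15.86″

1″ of latitude = 30.90 m, so Δφ = -490.0 / 30.90 = -15.858″.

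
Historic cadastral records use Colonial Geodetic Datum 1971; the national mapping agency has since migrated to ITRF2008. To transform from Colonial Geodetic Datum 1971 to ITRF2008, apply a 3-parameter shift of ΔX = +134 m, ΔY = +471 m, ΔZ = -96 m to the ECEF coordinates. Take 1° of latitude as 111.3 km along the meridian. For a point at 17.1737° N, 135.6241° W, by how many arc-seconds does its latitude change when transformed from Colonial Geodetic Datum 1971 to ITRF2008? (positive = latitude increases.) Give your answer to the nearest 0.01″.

Δφ = 1.09″

sin φ = 0.295270, cos φ = 0.955414, sin λ = -0.699363, cos λ = -0.714767.
North component: ΔN = −sin φ cos λ·ΔX − sin φ sin λ·ΔY + cos φ·ΔZ = −(0.295270)(-0.714767)(134) − (0.295270)(-0.699363)(471) + (0.955414)(-96) = 33.82 m.
1° of latitude spans 111300 m, so Δφ = 33.82 / 111300 × 3600 = 1.094″.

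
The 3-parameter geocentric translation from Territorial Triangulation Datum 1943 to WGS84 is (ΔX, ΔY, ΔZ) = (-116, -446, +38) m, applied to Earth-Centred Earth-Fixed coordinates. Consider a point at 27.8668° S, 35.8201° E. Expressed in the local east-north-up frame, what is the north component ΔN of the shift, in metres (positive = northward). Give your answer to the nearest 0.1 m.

ΔN = -132.4 m

At φ = -27.8668°, λ = 35.8201°: sin φ = -0.467418, cos φ = 0.884037, sin λ = 0.585242, cos λ = 0.810859.
ΔN = −sin φ cos λ·ΔX − sin φ sin λ·ΔY + cos φ·ΔZ = −(-0.467418)(0.810859)(-116) − (-0.467418)(0.585242)(-446) + (0.884037)(38) = -132.38 m.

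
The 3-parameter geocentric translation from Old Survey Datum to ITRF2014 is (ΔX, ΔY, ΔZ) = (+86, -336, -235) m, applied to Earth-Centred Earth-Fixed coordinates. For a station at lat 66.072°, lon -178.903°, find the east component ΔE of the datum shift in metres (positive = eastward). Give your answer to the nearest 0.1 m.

At φ = 66.072°, λ = -178.903°: sin φ = 0.914056, cos φ = 0.405588, sin λ = -0.019145, cos λ = -0.999817.
ΔE = −sin λ·ΔX + cos λ·ΔY = −(-0.019145)·(86) + (-0.999817)·(-336) = 337.58 m.

ΔE = 337.6 m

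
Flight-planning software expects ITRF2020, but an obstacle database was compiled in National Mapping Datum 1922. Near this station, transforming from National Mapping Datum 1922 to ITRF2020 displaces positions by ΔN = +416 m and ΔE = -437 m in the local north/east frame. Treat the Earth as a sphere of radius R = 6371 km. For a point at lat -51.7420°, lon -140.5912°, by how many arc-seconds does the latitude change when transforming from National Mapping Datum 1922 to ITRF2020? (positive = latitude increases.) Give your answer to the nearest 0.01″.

On a sphere of radius R, 1 rad of latitude = R, so Δφ = ΔN / R = 416.0 / 6371000 = 6.5296e-05 rad = 13.468″.

Δφ = 13.47″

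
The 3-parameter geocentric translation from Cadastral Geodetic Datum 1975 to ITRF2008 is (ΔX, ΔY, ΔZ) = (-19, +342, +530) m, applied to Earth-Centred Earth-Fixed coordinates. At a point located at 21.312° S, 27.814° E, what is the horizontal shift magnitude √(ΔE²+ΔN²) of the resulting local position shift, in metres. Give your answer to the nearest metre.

The local east axis at (φ, λ) is (−sin λ, cos λ, 0), so ΔE = −sin(27.814°)·(-19) + cos(27.814°)·342 = 311.35 m.
The local north axis is (−sin φ cos λ, −sin φ sin λ, cos φ), giving ΔN = -6.108 + 57.998 + 493.756 = 545.65 m.
Horizontal magnitude = √(ΔE² + ΔN²) = √(311.35² + 545.65²) = 628.23 m.

628 m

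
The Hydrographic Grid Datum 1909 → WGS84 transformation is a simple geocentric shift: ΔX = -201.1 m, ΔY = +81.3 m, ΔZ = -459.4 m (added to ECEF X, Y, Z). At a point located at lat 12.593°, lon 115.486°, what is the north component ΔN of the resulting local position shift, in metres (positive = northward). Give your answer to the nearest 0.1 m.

At φ = 12.593°, λ = 115.486°: sin φ = 0.218024, cos φ = 0.975943, sin λ = 0.902690, cos λ = -0.430291.
ΔN = −sin φ cos λ·ΔX − sin φ sin λ·ΔY + cos φ·ΔZ = −(0.218024)(-0.430291)(-201.1) − (0.218024)(0.902690)(81.3) + (0.975943)(-459.4) = -483.21 m.

ΔN = -483.2 m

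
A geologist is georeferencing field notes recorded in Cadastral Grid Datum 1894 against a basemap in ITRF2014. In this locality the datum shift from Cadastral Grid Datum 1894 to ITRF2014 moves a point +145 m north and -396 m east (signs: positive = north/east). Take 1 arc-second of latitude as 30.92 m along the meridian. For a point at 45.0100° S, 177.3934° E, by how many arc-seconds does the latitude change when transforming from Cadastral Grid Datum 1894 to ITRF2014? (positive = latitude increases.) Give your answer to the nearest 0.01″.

1″ of latitude = 30.92 m, so Δφ = 145.0 / 30.92 = 4.690″.

Δφ = 4.69″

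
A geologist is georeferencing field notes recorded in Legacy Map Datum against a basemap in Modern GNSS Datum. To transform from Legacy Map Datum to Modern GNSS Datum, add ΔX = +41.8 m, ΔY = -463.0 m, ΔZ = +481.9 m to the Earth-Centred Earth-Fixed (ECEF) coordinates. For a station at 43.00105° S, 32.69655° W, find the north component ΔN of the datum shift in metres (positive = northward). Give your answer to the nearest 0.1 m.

ΔN = 547.0 m

At φ = -43.00105°, λ = -32.69655°: sin φ = -0.682012, cos φ = 0.731341, sin λ = -0.540190, cos λ = 0.841543.
ΔN = −sin φ cos λ·ΔX − sin φ sin λ·ΔY + cos φ·ΔZ = −(-0.682012)(0.841543)(41.8) − (-0.682012)(-0.540190)(-463.0) + (0.731341)(481.9) = 547.00 m.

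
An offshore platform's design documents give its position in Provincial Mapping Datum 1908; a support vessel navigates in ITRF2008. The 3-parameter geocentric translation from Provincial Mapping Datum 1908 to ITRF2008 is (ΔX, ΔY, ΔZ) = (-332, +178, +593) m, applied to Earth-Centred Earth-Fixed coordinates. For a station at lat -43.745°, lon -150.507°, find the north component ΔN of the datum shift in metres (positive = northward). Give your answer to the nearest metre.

ΔN = 568 m

At φ = -43.745°, λ = -150.507°: sin φ = -0.691450, cos φ = 0.722424, sin λ = -0.492317, cos λ = -0.870416.
ΔN = −sin φ cos λ·ΔX − sin φ sin λ·ΔY + cos φ·ΔZ = −(-0.691450)(-0.870416)(-332) − (-0.691450)(-0.492317)(178) + (0.722424)(593) = 567.62 m.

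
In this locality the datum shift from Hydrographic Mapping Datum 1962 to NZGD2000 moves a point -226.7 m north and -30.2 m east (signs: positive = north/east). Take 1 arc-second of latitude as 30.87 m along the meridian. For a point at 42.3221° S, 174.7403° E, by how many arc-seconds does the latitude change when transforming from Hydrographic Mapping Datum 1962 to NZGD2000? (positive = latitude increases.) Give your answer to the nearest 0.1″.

1″ of latitude = 30.87 m, so Δφ = -226.7 / 30.87 = -7.344″.

Δφ = -7.3″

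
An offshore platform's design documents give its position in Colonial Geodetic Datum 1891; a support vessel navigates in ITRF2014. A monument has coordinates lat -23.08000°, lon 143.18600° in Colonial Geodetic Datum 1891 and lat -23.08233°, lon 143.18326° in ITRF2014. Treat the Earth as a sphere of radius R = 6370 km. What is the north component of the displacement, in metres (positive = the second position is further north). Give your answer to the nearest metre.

ΔN = -259 m

Δφ = -23.08233° − -23.08000° = -0.00233°; Δλ = 143.18326° − 143.18600° = -0.00274°.
1° along a meridian = πR/180 = 111177 m.
ΔN = Δφ × 111177 = -259.0 m; ΔE = Δλ × 111177 × cos(-23.08000°) = -0.00274 × 111177 × 0.919958 = -280.2 m.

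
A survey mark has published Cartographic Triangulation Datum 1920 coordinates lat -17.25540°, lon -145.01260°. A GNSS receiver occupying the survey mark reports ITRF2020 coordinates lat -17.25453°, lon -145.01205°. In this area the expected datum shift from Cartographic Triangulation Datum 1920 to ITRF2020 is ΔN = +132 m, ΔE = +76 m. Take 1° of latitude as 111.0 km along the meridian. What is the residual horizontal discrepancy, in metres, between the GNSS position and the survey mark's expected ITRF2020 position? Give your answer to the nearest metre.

Observed coordinate differences: Δφ = +0.00087°, Δλ = +0.00055°.
Converting to metres (1° lat = 111000 m, cos φ = 0.954992): observed ΔN = 96.6 m, observed ΔE = 58.3 m.
Subtracting the expected shift leaves a residual of 96.6 − (132) = -35.4 m north and 58.3 − (76) = -17.7 m east.
Residual distance = √((-35.4)² + (-17.7)²) = 39.6 m.

40 m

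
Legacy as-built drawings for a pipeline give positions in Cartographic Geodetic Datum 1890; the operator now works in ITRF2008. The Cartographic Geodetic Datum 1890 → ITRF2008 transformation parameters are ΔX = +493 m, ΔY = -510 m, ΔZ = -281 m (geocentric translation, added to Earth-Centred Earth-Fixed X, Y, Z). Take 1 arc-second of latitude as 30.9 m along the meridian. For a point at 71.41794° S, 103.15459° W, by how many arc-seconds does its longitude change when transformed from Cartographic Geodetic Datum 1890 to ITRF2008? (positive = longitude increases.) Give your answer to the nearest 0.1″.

Δλ = 60.5″

sin φ = -0.947868, cos φ = 0.318663, sin λ = -0.973760, cos λ = -0.227579.
East component: ΔE = −sin λ·ΔX + cos λ·ΔY = −(-0.973760)(493) + (-0.227579)(-510) = 596.13 m.
1° of latitude spans 3600 × 30.90 = 111240 m; at latitude φ, 1° of longitude spans that × cos φ = 35448.0 m, so Δλ = 596.13 / 35448.0 × 3600 = 60.541″.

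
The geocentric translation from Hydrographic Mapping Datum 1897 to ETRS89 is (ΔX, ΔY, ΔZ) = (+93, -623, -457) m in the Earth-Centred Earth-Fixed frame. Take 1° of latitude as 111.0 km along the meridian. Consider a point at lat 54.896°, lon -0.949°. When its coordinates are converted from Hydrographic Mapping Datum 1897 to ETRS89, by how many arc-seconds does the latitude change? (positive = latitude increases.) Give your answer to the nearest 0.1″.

sin φ = 0.818110, cos φ = 0.575062, sin λ = -0.016562, cos λ = 0.999863.
North component: ΔN = −sin φ cos λ·ΔX − sin φ sin λ·ΔY + cos φ·ΔZ = −(0.818110)(0.999863)(93) − (0.818110)(-0.016562)(-623) + (0.575062)(-457) = -347.32 m.
1° of latitude spans 111000 m, so Δφ = -347.32 / 111000 × 3600 = -11.264″.

Δφ = -11.3″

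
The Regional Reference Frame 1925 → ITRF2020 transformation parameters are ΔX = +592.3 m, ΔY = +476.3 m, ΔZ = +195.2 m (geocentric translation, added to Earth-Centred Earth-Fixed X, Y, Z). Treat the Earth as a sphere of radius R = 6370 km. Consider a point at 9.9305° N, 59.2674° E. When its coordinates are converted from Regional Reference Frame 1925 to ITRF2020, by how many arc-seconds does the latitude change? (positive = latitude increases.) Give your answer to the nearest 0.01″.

Δφ = 2.25″

sin φ = 0.172453, cos φ = 0.985018, sin λ = 0.859562, cos λ = 0.511032.
North component: ΔN = −sin φ cos λ·ΔX − sin φ sin λ·ΔY + cos φ·ΔZ = −(0.172453)(0.511032)(592.3) − (0.172453)(0.859562)(476.3) + (0.985018)(195.2) = 69.47 m.
1° of latitude spans πR/180 = 111177 m, so Δφ = 69.47 / 111177 × 3600 = 2.250″.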